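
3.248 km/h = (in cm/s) 1 km/h = 0.27777778 m/s, so 3.248 km/h = 3.248 * 0.27777778 = 0.90222222 m/s. 1 cm/s = 0.01 m/s, so 0.90222222 m/s = 0.90222222 / 0.01 = 90.222222 cm/s ≈ 90.22 cm/s (4 s.f.). Final answer: 90.22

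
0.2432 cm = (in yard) 0.00266. Check: 1 cm = 0.01 m, so 0.2432 cm = 0.2432 * 0.01 = 0.002432 m. 1 yard = 0.9144 m, so 0.002432 m = 0.002432 / 0.9144 = 0.0026596675 yard ≈ 0.00266 yard (4 s.f.).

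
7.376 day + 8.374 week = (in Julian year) 1 day = 86400 s, so 7.376 day = 7.376 * 86400 = 637286.4 s. 1 week = 604800 s, so 8.374 week = 8.374 * 604800 = 5064595.2 s. Sum: 637286.4 + 5064595.2 = 5701881.6 s. 1 Julian year = 31557600 s, so 5701881.6 s = 5701881.6 / 31557600 = 0.18068172 Julian year ≈ 0.1807 Julian year (4 s.f.). Final answer: 0.1807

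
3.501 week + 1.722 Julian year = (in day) 653.5. Check: 1 week = 604800 s, so 3.501 week = 3.501 * 604800 = 2117404.8 s. 1 Julian year = 31557600 s, so 1.722 Julian year = 1.722 * 31557600 = 54342187 s. Sum: 2117404.8 + 54342187 = 56459592 s. 1 day = 86400 s, so 56459592 s = 56459592 / 86400 = 653.4675 day ≈ 653.5 day (4 s.f.).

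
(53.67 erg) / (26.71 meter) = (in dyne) 1 erg = 1e-07 J, so 53.67 erg = 53.67 * 1e-07 = 5.367e-06 J. 26.71 meter = 26.71 m. Combine: 5.367e-06 J / 26.71 m = 2.0093598e-07 N. 1 dyne = 1e-05 N, so 2.0093598e-07 N = 2.0093598e-07 / 1e-05 = 0.020093598 dyne ≈ 0.02009 dyne (4 s.f.). Final answer: 0.02009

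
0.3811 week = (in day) 1 week = 604800 s, so 0.3811 week = 0.3811 * 604800 = 230489.28 s. 1 day = 86400 s, so 230489.28 s = 230489.28 / 86400 = 2.6677 day ≈ 2.668 day (4 s.f.). Final answer: 2.668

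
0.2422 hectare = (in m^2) 1 hectare = 10000 m^2, so 0.2422 hectare = 0.2422 * 10000 = 2422 m^2. Result: 2422 m^2. Final answer: 2422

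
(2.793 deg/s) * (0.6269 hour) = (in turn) 1 deg/s = 0.017453293 rad/s, so 2.793 deg/s = 2.793 * 0.017453293 = 0.048747046 rad/s. 1 hour = 3600 s, so 0.6269 hour = 0.6269 * 3600 = 2256.84 s. Combine: 0.048747046 rad/s * 2256.84 s = 110.01428 rad. 1 turn = 6.2831853 rad, so 110.01428 rad = 110.01428 / 6.2831853 = 17.509317 turn ≈ 17.51 turn (4 s.f.). Final answer: 17.51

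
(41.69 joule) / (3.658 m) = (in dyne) 41.69 joule = 41.69 J. 3.658 m is already in m. Combine: 41.69 J / 3.658 m = 11.396938 N. 1 dyne = 1e-05 N, so 11.396938 N = 11.396938 / 1e-05 = 1139693.8 dyne ≈ 1.14e+06 dyne (4 s.f.). Final answer: 1.14e+06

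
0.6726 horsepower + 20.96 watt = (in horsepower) 0.7007. Check: 1 horsepower = 745.69987 W, so 0.6726 horsepower = 0.6726 * 745.69987 = 501.55773 W. 20.96 watt = 20.96 W. Sum: 501.55773 + 20.96 = 522.51773 W. 1 horsepower = 745.69987 W, so 522.51773 W = 522.51773 / 745.69987 = 0.70070782 horsepower ≈ 0.7007 horsepower (4 s.f.).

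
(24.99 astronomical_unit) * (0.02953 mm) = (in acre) 1 astronomical_unit = 1.4959787e+11 m, so 24.99 astronomical_unit = 24.99 * 1.4959787e+11 = 3.7384508e+12 m. 1 mm = 0.001 m, so 0.02953 mm = 0.02953 * 0.001 = 2.953e-05 m. Combine: 3.7384508e+12 m * 2.953e-05 m = 1.1039645e+08 m^2. 1 acre = 4046.8564 m^2, so 1.1039645e+08 m^2 = 1.1039645e+08 / 4046.8564 = 27279.557 acre ≈ 2.728e+04 acre (4 s.f.). Final answer: 2.728e+04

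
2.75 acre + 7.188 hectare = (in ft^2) 8.935e+05. Check: 1 acre = 4046.8564 m^2, so 2.75 acre = 2.75 * 4046.8564 = 11128.855 m^2. 1 hectare = 10000 m^2, so 7.188 hectare = 7.188 * 10000 = 71880 m^2. Sum: 11128.855 + 71880 = 83008.855 m^2. 1 ft^2 = 0.09290304 m^2, so 83008.855 m^2 = 83008.855 / 0.09290304 = 893499.88 ft^2 ≈ 8.935e+05 ft^2 (4 s.f.).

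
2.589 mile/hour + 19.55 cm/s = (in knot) 2.63. Check: 1 mile/hour = 0.44704 m/s, so 2.589 mile/hour = 2.589 * 0.44704 = 1.1573866 m/s. 1 cm/s = 0.01 m/s, so 19.55 cm/s = 19.55 * 0.01 = 0.1955 m/s. Sum: 1.1573866 + 0.1955 = 1.3528866 m/s. 1 knot = 0.51444444 m/s, so 1.3528866 m/s = 1.3528866 / 0.51444444 = 2.6298011 knot ≈ 2.63 knot (4 s.f.).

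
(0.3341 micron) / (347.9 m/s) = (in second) 1 micron = 1e-06 m, so 0.3341 micron = 0.3341 * 1e-06 = 3.341e-07 m. 347.9 m/s is already in m/s. Combine: 3.341e-07 m / 347.9 m/s = 9.6033343e-10 s. 9.6033343e-10 s = 9.6033343e-10 second ≈ 9.603e-10 second (4 s.f.). Final answer: 9.603e-10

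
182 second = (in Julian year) 182 second = 182 s. 1 Julian year = 31557600 s, so 182 s = 182 / 31557600 = 5.767232e-06 Julian year ≈ 5.767e-06 Julian year (4 s.f.). Final answer: 5.767e-06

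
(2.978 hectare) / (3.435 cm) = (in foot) 2.844e+06. Check: 1 hectare = 10000 m^2, so 2.978 hectare = 2.978 * 10000 = 29780 m^2. 1 cm = 0.01 m, so 3.435 cm = 3.435 * 0.01 = 0.03435 m. Combine: 29780 m^2 / 0.03435 m = 866957.79 m. 1 foot = 0.3048 m, so 866957.79 m = 866957.79 / 0.3048 = 2844349.7 foot ≈ 2.844e+06 foot (4 s.f.).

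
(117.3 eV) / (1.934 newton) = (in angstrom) 9.717e-08. Check: 1 eV = 1.6021766e-19 J, so 117.3 eV = 117.3 * 1.6021766e-19 = 1.8793532e-17 J. 1.934 newton = 1.934 N. Combine: 1.8793532e-17 J / 1.934 N = 9.7174415e-18 m. 1 angstrom = 1e-10 m, so 9.7174415e-18 m = 9.7174415e-18 / 1e-10 = 9.7174415e-08 angstrom ≈ 9.717e-08 angstrom (4 s.f.).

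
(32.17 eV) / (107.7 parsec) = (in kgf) 1 eV = 1.6021766e-19 J, so 32.17 eV = 32.17 * 1.6021766e-19 = 5.1542022e-18 J. 1 parsec = 3.0856776e+16 m, so 107.7 parsec = 107.7 * 3.0856776e+16 = 3.3232748e+18 m. Combine: 5.1542022e-18 J / 3.3232748e+18 m = 1.5509407e-36 N. 1 kgf = 9.80665 N, so 1.5509407e-36 N = 1.5509407e-36 / 9.80665 = 1.5815194e-37 kgf ≈ 1.582e-37 kgf (4 s.f.). Final answer: 1.582e-37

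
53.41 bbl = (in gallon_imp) 1 bbl = 0.15898729 m^3, so 53.41 bbl = 53.41 * 0.15898729 = 8.4915114 m^3. 1 gallon_imp = 0.00454609 m^3, so 8.4915114 m^3 = 8.4915114 / 0.00454609 = 1867.8714 gallon_imp ≈ 1868 gallon_imp (4 s.f.). Final answer: 1868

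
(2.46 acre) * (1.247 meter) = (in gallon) 3.279e+06. Check: 1 acre = 4046.8564 m^2, so 2.46 acre = 2.46 * 4046.8564 = 9955.2668 m^2. 1.247 meter = 1.247 m. Combine: 9955.2668 m^2 * 1.247 m = 12414.218 m^3. 1 gallon = 0.0037854118 m^3, so 12414.218 m^3 = 12414.218 / 0.0037854118 = 3279489.4 gallon ≈ 3.279e+06 gallon (4 s.f.).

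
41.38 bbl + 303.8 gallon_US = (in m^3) 7.729. Check: 1 bbl = 0.15898729 m^3, so 41.38 bbl = 41.38 * 0.15898729 = 6.5788943 m^3. 1 gallon_US = 0.0037854118 m^3, so 303.8 gallon_US = 303.8 * 0.0037854118 = 1.1500081 m^3. Sum: 6.5788943 + 1.1500081 = 7.7289024 m^3. Result: 7.7289024 m^3 ≈ 7.729 m^3 (4 s.f.).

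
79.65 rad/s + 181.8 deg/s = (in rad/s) 82.82. Check: 79.65 rad/s is already in rad/s. 1 deg/s = 0.017453293 rad/s, so 181.8 deg/s = 181.8 * 0.017453293 = 3.1730086 rad/s. Sum: 79.65 + 3.1730086 = 82.823009 rad/s. Result: 82.823009 rad/s ≈ 82.82 rad/s (4 s.f.).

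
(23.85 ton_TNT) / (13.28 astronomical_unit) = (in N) 1 ton_TNT = 4.184e+09 J, so 23.85 ton_TNT = 23.85 * 4.184e+09 = 9.97884e+10 J. 1 astronomical_unit = 1.4959787e+11 m, so 13.28 astronomical_unit = 13.28 * 1.4959787e+11 = 1.9866597e+12 m. Combine: 9.97884e+10 J / 1.9866597e+12 m = 0.050229236 N. Result: 0.050229236 N ≈ 0.05023 N (4 s.f.). Final answer: 0.05023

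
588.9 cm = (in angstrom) 5.889e+10. Check: 1 cm = 0.01 m, so 588.9 cm = 588.9 * 0.01 = 5.889 m. 1 angstrom = 1e-10 m, so 5.889 m = 5.889 / 1e-10 = 5.889e+10 angstrom.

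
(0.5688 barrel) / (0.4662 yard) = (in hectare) 2.121e-05. Check: 1 barrel = 0.15898729 m^3, so 0.5688 barrel = 0.5688 * 0.15898729 = 0.090431973 m^3. 1 yard = 0.9144 m, so 0.4662 yard = 0.4662 * 0.9144 = 0.42629328 m. Combine: 0.090431973 m^3 / 0.42629328 m = 0.21213558 m^2. 1 hectare = 10000 m^2, so 0.21213558 m^2 = 0.21213558 / 10000 = 2.1213558e-05 hectare ≈ 2.121e-05 hectare (4 s.f.).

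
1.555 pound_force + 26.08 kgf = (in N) 262.7. Check: 1 pound_force = 4.4482216 N, so 1.555 pound_force = 1.555 * 4.4482216 = 6.9169846 N. 1 kgf = 9.80665 N, so 26.08 kgf = 26.08 * 9.80665 = 255.75743 N. Sum: 6.9169846 + 255.75743 = 262.67442 N. Result: 262.67442 N ≈ 262.7 N (4 s.f.).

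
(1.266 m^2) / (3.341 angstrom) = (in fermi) 3.789e+24. Check: 1.266 m^2 is already in m^2. 1 angstrom = 1e-10 m, so 3.341 angstrom = 3.341 * 1e-10 = 3.341e-10 m. Combine: 1.266 m^2 / 3.341e-10 m = 3.7892846e+09 m. 1 fermi = 1e-15 m, so 3.7892846e+09 m = 3.7892846e+09 / 1e-15 = 3.7892846e+24 fermi ≈ 3.789e+24 fermi (4 s.f.).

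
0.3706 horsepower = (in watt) 276.4. Check: 1 horsepower = 745.69987 W, so 0.3706 horsepower = 0.3706 * 745.69987 = 276.35637 W. 276.35637 W = 276.35637 watt ≈ 276.4 watt (4 s.f.).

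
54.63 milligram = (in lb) 0.0001204. Check: 1 milligram = 1e-06 kg, so 54.63 milligram = 54.63 * 1e-06 = 5.463e-05 kg. 1 lb = 0.45359237 kg, so 5.463e-05 kg = 5.463e-05 / 0.45359237 = 0.00012043853 lb ≈ 0.0001204 lb (4 s.f.).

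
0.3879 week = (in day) 1 week = 604800 s, so 0.3879 week = 0.3879 * 604800 = 234601.92 s. 1 day = 86400 s, so 234601.92 s = 234601.92 / 86400 = 2.7153 day ≈ 2.715 day (4 s.f.). Final answer: 2.715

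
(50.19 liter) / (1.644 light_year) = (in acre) 1 liter = 0.001 m^3, so 50.19 liter = 50.19 * 0.001 = 0.05019 m^3. 1 light_year = 9.4607305e+15 m, so 1.644 light_year = 1.644 * 9.4607305e+15 = 1.5553441e+16 m. Combine: 0.05019 m^3 / 1.5553441e+16 m = 3.2269387e-18 m^2. 1 acre = 4046.8564 m^2, so 3.2269387e-18 m^2 = 3.2269387e-18 / 4046.8564 = 7.9739391e-22 acre ≈ 7.974e-22 acre (4 s.f.). Final answer: 7.974e-22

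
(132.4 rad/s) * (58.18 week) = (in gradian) 132.4 rad/s is already in rad/s. 1 week = 604800 s, so 58.18 week = 58.18 * 604800 = 35187264 s. Combine: 132.4 rad/s * 35187264 s = 4.6587938e+09 rad. 1 gradian = 0.015707963 rad, so 4.6587938e+09 rad = 4.6587938e+09 / 0.015707963 = 2.9658802e+11 gradian ≈ 2.966e+11 gradian (4 s.f.). Final answer: 2.966e+11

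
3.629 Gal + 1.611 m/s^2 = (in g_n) 0.168. Check: 1 Gal = 0.01 m/s^2, so 3.629 Gal = 3.629 * 0.01 = 0.03629 m/s^2. 1.611 m/s^2 is already in m/s^2. Sum: 0.03629 + 1.611 = 1.64729 m/s^2. 1 g_n = 9.80665 m/s^2, so 1.64729 m/s^2 = 1.64729 / 9.80665 = 0.16797683 g_n ≈ 0.168 g_n (4 s.f.).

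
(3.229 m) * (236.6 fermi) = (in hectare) 7.64e-17. Check: 3.229 m is already in m. 1 fermi = 1e-15 m, so 236.6 fermi = 236.6 * 1e-15 = 2.366e-13 m. Combine: 3.229 m * 2.366e-13 m = 7.639814e-13 m^2. 1 hectare = 10000 m^2, so 7.639814e-13 m^2 = 7.639814e-13 / 10000 = 7.639814e-17 hectare ≈ 7.64e-17 hectare (4 s.f.).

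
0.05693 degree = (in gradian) 1 degree = 0.017453293 rad, so 0.05693 degree = 0.05693 * 0.017453293 = 0.00099361594 rad. 1 gradian = 0.015707963 rad, so 0.00099361594 rad = 0.00099361594 / 0.015707963 = 0.063255556 gradian ≈ 0.06326 gradian (4 s.f.). Final answer: 0.06326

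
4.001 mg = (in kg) 1 mg = 1e-06 kg, so 4.001 mg = 4.001 * 1e-06 = 4.001e-06 kg. Result: 4.001e-06 kg. Final answer: 4.001e-06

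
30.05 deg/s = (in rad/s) 0.5245. Check: 1 deg/s = 0.017453293 rad/s, so 30.05 deg/s = 30.05 * 0.017453293 = 0.52447144 rad/s. Result: 0.52447144 rad/s ≈ 0.5245 rad/s (4 s.f.).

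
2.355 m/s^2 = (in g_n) 0.2401. Check: 1 g_n = 9.80665 m/s^2, so 2.355 m/s^2 = 2.355 / 9.80665 = 0.24014317 g_n ≈ 0.2401 g_n (4 s.f.).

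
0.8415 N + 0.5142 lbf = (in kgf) 0.8415 N is already in N. 1 lbf = 4.4482216 N, so 0.5142 lbf = 0.5142 * 4.4482216 = 2.2872756 N. Sum: 0.8415 + 2.2872756 = 3.1287756 N. 1 kgf = 9.80665 N, so 3.1287756 N = 3.1287756 / 9.80665 = 0.31904632 kgf ≈ 0.319 kgf (4 s.f.). Final answer: 0.319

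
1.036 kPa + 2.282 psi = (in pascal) 1.677e+04. Check: 1 kPa = 1000 Pa, so 1.036 kPa = 1.036 * 1000 = 1036 Pa. 1 psi = 6894.7573 Pa, so 2.282 psi = 2.282 * 6894.7573 = 15733.836 Pa. Sum: 1036 + 15733.836 = 16769.836 Pa. 16769.836 Pa = 16769.836 pascal ≈ 1.677e+04 pascal (4 s.f.).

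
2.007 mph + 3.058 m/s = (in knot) 7.688. Check: 1 mph = 0.44704 m/s, so 2.007 mph = 2.007 * 0.44704 = 0.89720928 m/s. 3.058 m/s is already in m/s. Sum: 0.89720928 + 3.058 = 3.9552093 m/s. 1 knot = 0.51444444 m/s, so 3.9552093 m/s = 3.9552093 / 0.51444444 = 7.6883118 knot ≈ 7.688 knot (4 s.f.).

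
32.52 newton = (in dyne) 32.52 newton = 32.52 N. 1 dyne = 1e-05 N, so 32.52 N = 32.52 / 1e-05 = 3252000 dyne ≈ 3.252e+06 dyne (4 s.f.). Final answer: 3.252e+06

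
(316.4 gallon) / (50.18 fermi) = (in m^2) 2.387e+13. Check: 1 gallon = 0.0037854118 m^3, so 316.4 gallon = 316.4 * 0.0037854118 = 1.1977043 m^3. 1 fermi = 1e-15 m, so 50.18 fermi = 50.18 * 1e-15 = 5.018e-14 m. Combine: 1.1977043 m^3 / 5.018e-14 m = 2.386816e+13 m^2. Result: 2.386816e+13 m^2 ≈ 2.387e+13 m^2 (4 s.f.).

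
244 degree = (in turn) 0.6778. Check: 1 degree = 0.017453293 rad, so 244 degree = 244 * 0.017453293 = 4.2586034 rad. 1 turn = 6.2831853 rad, so 4.2586034 rad = 4.2586034 / 6.2831853 = 0.67777778 turn ≈ 0.6778 turn (4 s.f.).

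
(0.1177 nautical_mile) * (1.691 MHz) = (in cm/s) 1 nautical_mile = 1852 m, so 0.1177 nautical_mile = 0.1177 * 1852 = 217.9804 m. 1 MHz = 1000000 Hz, so 1.691 MHz = 1.691 * 1000000 = 1691000 Hz. Combine: 217.9804 m * 1691000 Hz = 3.6860486e+08 m/s. 1 cm/s = 0.01 m/s, so 3.6860486e+08 m/s = 3.6860486e+08 / 0.01 = 3.6860486e+10 cm/s ≈ 3.686e+10 cm/s (4 s.f.). Final answer: 3.686e+10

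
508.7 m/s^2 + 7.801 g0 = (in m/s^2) 585.2. Check: 508.7 m/s^2 is already in m/s^2. 1 g0 = 9.80665 m/s^2, so 7.801 g0 = 7.801 * 9.80665 = 76.501677 m/s^2. Sum: 508.7 + 76.501677 = 585.20168 m/s^2. Result: 585.20168 m/s^2 ≈ 585.2 m/s^2 (4 s.f.).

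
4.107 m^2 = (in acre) 1 acre = 4046.8564 m^2, so 4.107 m^2 = 4.107 / 4046.8564 = 0.0010148618 acre ≈ 0.001015 acre (4 s.f.). Final answer: 0.001015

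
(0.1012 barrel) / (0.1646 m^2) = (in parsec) 1 barrel = 0.15898729 m^3, so 0.1012 barrel = 0.1012 * 0.15898729 = 0.016089514 m^3. 0.1646 m^2 is already in m^2. Combine: 0.016089514 m^3 / 0.1646 m^2 = 0.097749175 m. 1 parsec = 3.0856776e+16 m, so 0.097749175 m = 0.097749175 / 3.0856776e+16 = 3.167835e-18 parsec ≈ 3.168e-18 parsec (4 s.f.). Final answer: 3.168e-18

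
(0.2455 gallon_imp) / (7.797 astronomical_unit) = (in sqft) 1.03e-14. Check: 1 gallon_imp = 0.00454609 m^3, so 0.2455 gallon_imp = 0.2455 * 0.00454609 = 0.0011160651 m^3. 1 astronomical_unit = 1.4959787e+11 m, so 7.797 astronomical_unit = 7.797 * 1.4959787e+11 = 1.1664146e+12 m. Combine: 0.0011160651 m^3 / 1.1664146e+12 m = 9.5683396e-16 m^2. 1 sqft = 0.09290304 m^2, so 9.5683396e-16 m^2 = 9.5683396e-16 / 0.09290304 = 1.0299275e-14 sqft ≈ 1.03e-14 sqft (4 s.f.).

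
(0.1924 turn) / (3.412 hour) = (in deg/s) 0.005639. Check: 1 turn = 6.2831853 rad, so 0.1924 turn = 0.1924 * 6.2831853 = 1.2088849 rad. 1 hour = 3600 s, so 3.412 hour = 3.412 * 3600 = 12283.2 s. Combine: 1.2088849 rad / 12283.2 s = 9.8417746e-05 rad/s. 1 deg/s = 0.017453293 rad/s, so 9.8417746e-05 rad/s = 9.8417746e-05 / 0.017453293 = 0.0056389215 deg/s ≈ 0.005639 deg/s (4 s.f.).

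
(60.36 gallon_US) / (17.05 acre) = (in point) 0.009387. Check: 1 gallon_US = 0.0037854118 m^3, so 60.36 gallon_US = 60.36 * 0.0037854118 = 0.22848746 m^3. 1 acre = 4046.8564 m^2, so 17.05 acre = 17.05 * 4046.8564 = 68998.902 m^2. Combine: 0.22848746 m^3 / 68998.902 m^2 = 3.3114651e-06 m. 1 point = 0.00035277778 m, so 3.3114651e-06 m = 3.3114651e-06 / 0.00035277778 = 0.0093868302 point ≈ 0.009387 point (4 s.f.).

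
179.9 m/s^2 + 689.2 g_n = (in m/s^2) 6939. Check: 179.9 m/s^2 is already in m/s^2. 1 g_n = 9.80665 m/s^2, so 689.2 g_n = 689.2 * 9.80665 = 6758.7432 m/s^2. Sum: 179.9 + 6758.7432 = 6938.6432 m/s^2. Result: 6938.6432 m/s^2 ≈ 6939 m/s^2 (4 s.f.).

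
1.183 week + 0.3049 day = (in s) 1 week = 604800 s, so 1.183 week = 1.183 * 604800 = 715478.4 s. 1 day = 86400 s, so 0.3049 day = 0.3049 * 86400 = 26343.36 s. Sum: 715478.4 + 26343.36 = 741821.76 s. Result: 741821.76 s ≈ 7.418e+05 s (4 s.f.). Final answer: 7.418e+05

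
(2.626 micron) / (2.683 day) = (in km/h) 4.078e-11. Check: 1 micron = 1e-06 m, so 2.626 micron = 2.626 * 1e-06 = 2.626e-06 m. 1 day = 86400 s, so 2.683 day = 2.683 * 86400 = 231811.2 s. Combine: 2.626e-06 m / 231811.2 s = 1.1328184e-11 m/s. 1 km/h = 0.27777778 m/s, so 1.1328184e-11 m/s = 1.1328184e-11 / 0.27777778 = 4.0781464e-11 km/h ≈ 4.078e-11 km/h (4 s.f.).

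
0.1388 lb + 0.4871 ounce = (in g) 1 lb = 0.45359237 kg, so 0.1388 lb = 0.1388 * 0.45359237 = 0.062958621 kg. 1 ounce = 0.028349523 kg, so 0.4871 ounce = 0.4871 * 0.028349523 = 0.013809053 kg. Sum: 0.062958621 + 0.013809053 = 0.076767674 kg. 1 g = 0.001 kg, so 0.076767674 kg = 0.076767674 / 0.001 = 76.767674 g ≈ 76.77 g (4 s.f.). Final answer: 76.77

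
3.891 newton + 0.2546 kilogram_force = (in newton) 6.388. Check: 3.891 newton = 3.891 N. 1 kilogram_force = 9.80665 N, so 0.2546 kilogram_force = 0.2546 * 9.80665 = 2.4967731 N. Sum: 3.891 + 2.4967731 = 6.3877731 N. 6.3877731 N = 6.3877731 newton ≈ 6.388 newton (4 s.f.).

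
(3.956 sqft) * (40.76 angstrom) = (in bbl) 9.422e-09. Check: 1 sqft = 0.09290304 m^2, so 3.956 sqft = 3.956 * 0.09290304 = 0.36752443 m^2. 1 angstrom = 1e-10 m, so 40.76 angstrom = 40.76 * 1e-10 = 4.076e-09 m. Combine: 0.36752443 m^2 * 4.076e-09 m = 1.4980296e-09 m^3. 1 bbl = 0.15898729 m^3, so 1.4980296e-09 m^3 = 1.4980296e-09 / 0.15898729 = 9.4223225e-09 bbl ≈ 9.422e-09 bbl (4 s.f.).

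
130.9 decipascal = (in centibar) 0.01309. Check: 1 decipascal = 0.1 Pa, so 130.9 decipascal = 130.9 * 0.1 = 13.09 Pa. 1 centibar = 1000 Pa, so 13.09 Pa = 13.09 / 1000 = 0.01309 centibar.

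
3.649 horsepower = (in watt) 1 horsepower = 745.69987 W, so 3.649 horsepower = 3.649 * 745.69987 = 2721.0588 W. 2721.0588 W = 2721.0588 watt ≈ 2721 watt (4 s.f.). Final answer: 2721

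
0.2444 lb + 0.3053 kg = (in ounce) 1 lb = 0.45359237 kg, so 0.2444 lb = 0.2444 * 0.45359237 = 0.11085798 kg. 0.3053 kg is already in kg. Sum: 0.11085798 + 0.3053 = 0.41615798 kg. 1 ounce = 0.028349523 kg, so 0.41615798 kg = 0.41615798 / 0.028349523 = 14.679541 ounce ≈ 14.68 ounce (4 s.f.). Final answer: 14.68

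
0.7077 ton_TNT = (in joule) 2.961e+09. Check: 1 ton_TNT = 4.184e+09 J, so 0.7077 ton_TNT = 0.7077 * 4.184e+09 = 2.9610168e+09 J. 2.9610168e+09 J = 2.9610168e+09 joule ≈ 2.961e+09 joule (4 s.f.).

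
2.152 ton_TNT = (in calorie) 2.152e+09. Check: 1 ton_TNT = 4.184e+09 J, so 2.152 ton_TNT = 2.152 * 4.184e+09 = 9.003968e+09 J. 1 calorie = 4.184 J, so 9.003968e+09 J = 9.003968e+09 / 4.184 = 2.152e+09 calorie.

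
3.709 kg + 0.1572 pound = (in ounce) 3.709 kg is already in kg. 1 pound = 0.45359237 kg, so 0.1572 pound = 0.1572 * 0.45359237 = 0.071304721 kg. Sum: 3.709 + 0.071304721 = 3.7803047 kg. 1 ounce = 0.028349523 kg, so 3.7803047 kg = 3.7803047 / 0.028349523 = 133.34632 ounce ≈ 133.3 ounce (4 s.f.). Final answer: 133.3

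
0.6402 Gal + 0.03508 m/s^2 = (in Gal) 1 Gal = 0.01 m/s^2, so 0.6402 Gal = 0.6402 * 0.01 = 0.006402 m/s^2. 0.03508 m/s^2 is already in m/s^2. Sum: 0.006402 + 0.03508 = 0.041482 m/s^2. 1 Gal = 0.01 m/s^2, so 0.041482 m/s^2 = 0.041482 / 0.01 = 4.1482 Gal ≈ 4.148 Gal (4 s.f.). Final answer: 4.148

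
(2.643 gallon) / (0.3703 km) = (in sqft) 0.0002908. Check: 1 gallon = 0.0037854118 m^3, so 2.643 gallon = 2.643 * 0.0037854118 = 0.010004843 m^3. 1 km = 1000 m, so 0.3703 km = 0.3703 * 1000 = 370.3 m. Combine: 0.010004843 m^3 / 370.3 m = 2.701821e-05 m^2. 1 sqft = 0.09290304 m^2, so 2.701821e-05 m^2 = 2.701821e-05 / 0.09290304 = 0.0002908216 sqft ≈ 0.0002908 sqft (4 s.f.).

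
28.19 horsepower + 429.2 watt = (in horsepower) 1 horsepower = 745.69987 W, so 28.19 horsepower = 28.19 * 745.69987 = 21021.279 W. 429.2 watt = 429.2 W. Sum: 21021.279 + 429.2 = 21450.479 W. 1 horsepower = 745.69987 W, so 21450.479 W = 21450.479 / 745.69987 = 28.765567 horsepower ≈ 28.77 horsepower (4 s.f.). Final answer: 28.77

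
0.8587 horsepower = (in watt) 640.3. Check: 1 horsepower = 745.69987 W, so 0.8587 horsepower = 0.8587 * 745.69987 = 640.33248 W. 640.33248 W = 640.33248 watt ≈ 640.3 watt (4 s.f.).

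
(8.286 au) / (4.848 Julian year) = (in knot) 1.575e+04. Check: 1 au = 1.4959787e+11 m, so 8.286 au = 8.286 * 1.4959787e+11 = 1.239568e+12 m. 1 Julian year = 31557600 s, so 4.848 Julian year = 4.848 * 31557600 = 1.5299124e+08 s. Combine: 1.239568e+12 m / 1.5299124e+08 s = 8102.215 m/s. 1 knot = 0.51444444 m/s, so 8102.215 m/s = 8102.215 / 0.51444444 = 15749.446 knot ≈ 1.575e+04 knot (4 s.f.).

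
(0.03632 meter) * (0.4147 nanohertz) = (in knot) 2.928e-11. Check: 0.03632 meter = 0.03632 m. 1 nanohertz = 1e-09 Hz, so 0.4147 nanohertz = 0.4147 * 1e-09 = 4.147e-10 Hz. Combine: 0.03632 m * 4.147e-10 Hz = 1.5061904e-11 m/s. 1 knot = 0.51444444 m/s, so 1.5061904e-11 m/s = 1.5061904e-11 / 0.51444444 = 2.9277999e-11 knot ≈ 2.928e-11 knot (4 s.f.).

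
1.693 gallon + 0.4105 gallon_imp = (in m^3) 1 gallon = 0.0037854118 m^3, so 1.693 gallon = 1.693 * 0.0037854118 = 0.0064087022 m^3. 1 gallon_imp = 0.00454609 m^3, so 0.4105 gallon_imp = 0.4105 * 0.00454609 = 0.0018661699 m^3. Sum: 0.0064087022 + 0.0018661699 = 0.0082748721 m^3. Result: 0.0082748721 m^3 ≈ 0.008275 m^3 (4 s.f.). Final answer: 0.008275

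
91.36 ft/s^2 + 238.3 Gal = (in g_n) 3.083. Check: 1 ft/s^2 = 0.3048 m/s^2, so 91.36 ft/s^2 = 91.36 * 0.3048 = 27.846528 m/s^2. 1 Gal = 0.01 m/s^2, so 238.3 Gal = 238.3 * 0.01 = 2.383 m/s^2. Sum: 27.846528 + 2.383 = 30.229528 m/s^2. 1 g_n = 9.80665 m/s^2, so 30.229528 m/s^2 = 30.229528 / 9.80665 = 3.082554 g_n ≈ 3.083 g_n (4 s.f.).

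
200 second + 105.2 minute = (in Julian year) 0.0002064. Check: 200 second = 200 s. 1 minute = 60 s, so 105.2 minute = 105.2 * 60 = 6312 s. Sum: 200 + 6312 = 6512 s. 1 Julian year = 31557600 s, so 6512 s = 6512 / 31557600 = 0.00020635283 Julian year ≈ 0.0002064 Julian year (4 s.f.).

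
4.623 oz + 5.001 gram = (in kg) 1 oz = 0.028349523 kg, so 4.623 oz = 4.623 * 0.028349523 = 0.13105985 kg. 1 gram = 0.001 kg, so 5.001 gram = 5.001 * 0.001 = 0.005001 kg. Sum: 0.13105985 + 0.005001 = 0.13606085 kg. Result: 0.13606085 kg ≈ 0.1361 kg (4 s.f.). Final answer: 0.1361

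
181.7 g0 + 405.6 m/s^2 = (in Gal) 1 g0 = 9.80665 m/s^2, so 181.7 g0 = 181.7 * 9.80665 = 1781.8683 m/s^2. 405.6 m/s^2 is already in m/s^2. Sum: 1781.8683 + 405.6 = 2187.4683 m/s^2. 1 Gal = 0.01 m/s^2, so 2187.4683 m/s^2 = 2187.4683 / 0.01 = 218746.83 Gal ≈ 2.187e+05 Gal (4 s.f.). Final answer: 2.187e+05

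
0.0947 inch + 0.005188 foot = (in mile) 1 inch = 0.0254 m, so 0.0947 inch = 0.0947 * 0.0254 = 0.00240538 m. 1 foot = 0.3048 m, so 0.005188 foot = 0.005188 * 0.3048 = 0.0015813024 m. Sum: 0.00240538 + 0.0015813024 = 0.0039866824 m. 1 mile = 1609.344 m, so 0.0039866824 m = 0.0039866824 / 1609.344 = 2.4772096e-06 mile ≈ 2.477e-06 mile (4 s.f.). Final answer: 2.477e-06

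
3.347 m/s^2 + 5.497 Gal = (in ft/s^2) 3.347 m/s^2 is already in m/s^2. 1 Gal = 0.01 m/s^2, so 5.497 Gal = 5.497 * 0.01 = 0.05497 m/s^2. Sum: 3.347 + 0.05497 = 3.40197 m/s^2. 1 ft/s^2 = 0.3048 m/s^2, so 3.40197 m/s^2 = 3.40197 / 0.3048 = 11.161319 ft/s^2 ≈ 11.16 ft/s^2 (4 s.f.). Final answer: 11.16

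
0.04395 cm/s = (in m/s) 0.0004395. Check: 1 cm/s = 0.01 m/s, so 0.04395 cm/s = 0.04395 * 0.01 = 0.0004395 m/s. Result: 0.0004395 m/s.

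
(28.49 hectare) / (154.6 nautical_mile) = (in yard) 1.088. Check: 1 hectare = 10000 m^2, so 28.49 hectare = 28.49 * 10000 = 284900 m^2. 1 nautical_mile = 1852 m, so 154.6 nautical_mile = 154.6 * 1852 = 286319.2 m. Combine: 284900 m^2 / 286319.2 m = 0.99504329 m. 1 yard = 0.9144 m, so 0.99504329 m = 0.99504329 / 0.9144 = 1.0881926 yard ≈ 1.088 yard (4 s.f.).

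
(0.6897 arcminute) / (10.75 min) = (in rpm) 1 arcminute = 0.00029088821 rad, so 0.6897 arcminute = 0.6897 * 0.00029088821 = 0.0002006256 rad. 1 min = 60 s, so 10.75 min = 10.75 * 60 = 645 s. Combine: 0.0002006256 rad / 645 s = 3.1104744e-07 rad/s. 1 rpm = 0.10471976 rad/s, so 3.1104744e-07 rad/s = 3.1104744e-07 / 0.10471976 = 2.9702842e-06 rpm ≈ 2.97e-06 rpm (4 s.f.). Final answer: 2.97e-06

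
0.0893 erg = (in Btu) 8.464e-12. Check: 1 erg = 1e-07 J, so 0.0893 erg = 0.0893 * 1e-07 = 8.93e-09 J. 1 Btu = 1055.0559 J, so 8.93e-09 J = 8.93e-09 / 1055.0559 = 8.4640069e-12 Btu ≈ 8.464e-12 Btu (4 s.f.).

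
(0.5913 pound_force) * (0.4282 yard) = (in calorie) 1 pound_force = 4.4482216 N, so 0.5913 pound_force = 0.5913 * 4.4482216 = 2.6302334 N. 1 yard = 0.9144 m, so 0.4282 yard = 0.4282 * 0.9144 = 0.39154608 m. Combine: 2.6302334 N * 0.39154608 m = 1.0298576 J. 1 calorie = 4.184 J, so 1.0298576 J = 1.0298576 / 4.184 = 0.24614187 calorie ≈ 0.2461 calorie (4 s.f.). Final answer: 0.2461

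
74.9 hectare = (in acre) 1 hectare = 10000 m^2, so 74.9 hectare = 74.9 * 10000 = 749000 m^2. 1 acre = 4046.8564 m^2, so 749000 m^2 = 749000 / 4046.8564 = 185.08193 acre ≈ 185.1 acre (4 s.f.). Final answer: 185.1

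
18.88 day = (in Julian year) 0.05169. Check: 1 day = 86400 s, so 18.88 day = 18.88 * 86400 = 1631232 s. 1 Julian year = 31557600 s, so 1631232 s = 1631232 / 31557600 = 0.051690623 Julian year ≈ 0.05169 Julian year (4 s.f.).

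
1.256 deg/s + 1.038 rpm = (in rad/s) 0.1306. Check: 1 deg/s = 0.017453293 rad/s, so 1.256 deg/s = 1.256 * 0.017453293 = 0.021921335 rad/s. 1 rpm = 0.10471976 rad/s, so 1.038 rpm = 1.038 * 0.10471976 = 0.10869911 rad/s. Sum: 0.021921335 + 0.10869911 = 0.13062044 rad/s. Result: 0.13062044 rad/s ≈ 0.1306 rad/s (4 s.f.).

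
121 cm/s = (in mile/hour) 2.707. Check: 1 cm/s = 0.01 m/s, so 121 cm/s = 121 * 0.01 = 1.21 m/s. 1 mile/hour = 0.44704 m/s, so 1.21 m/s = 1.21 / 0.44704 = 2.7066929 mile/hour ≈ 2.707 mile/hour (4 s.f.).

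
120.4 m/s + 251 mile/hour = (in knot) 120.4 m/s is already in m/s. 1 mile/hour = 0.44704 m/s, so 251 mile/hour = 251 * 0.44704 = 112.20704 m/s. Sum: 120.4 + 112.20704 = 232.60704 m/s. 1 knot = 0.51444444 m/s, so 232.60704 m/s = 232.60704 / 0.51444444 = 452.15191 knot ≈ 452.2 knot (4 s.f.). Final answer: 452.2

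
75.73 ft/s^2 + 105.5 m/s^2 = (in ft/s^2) 421.9. Check: 1 ft/s^2 = 0.3048 m/s^2, so 75.73 ft/s^2 = 75.73 * 0.3048 = 23.082504 m/s^2. 105.5 m/s^2 is already in m/s^2. Sum: 23.082504 + 105.5 = 128.5825 m/s^2. 1 ft/s^2 = 0.3048 m/s^2, so 128.5825 m/s^2 = 128.5825 / 0.3048 = 421.85861 ft/s^2 ≈ 421.9 ft/s^2 (4 s.f.).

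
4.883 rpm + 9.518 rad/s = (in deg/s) 574.6. Check: 1 rpm = 0.10471976 rad/s, so 4.883 rpm = 4.883 * 0.10471976 = 0.51134656 rad/s. 9.518 rad/s is already in rad/s. Sum: 0.51134656 + 9.518 = 10.029347 rad/s. 1 deg/s = 0.017453293 rad/s, so 10.029347 rad/s = 10.029347 / 0.017453293 = 574.63923 deg/s ≈ 574.6 deg/s (4 s.f.).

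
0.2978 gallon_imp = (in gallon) 1 gallon_imp = 0.00454609 m^3, so 0.2978 gallon_imp = 0.2978 * 0.00454609 = 0.0013538256 m^3. 1 gallon = 0.0037854118 m^3, so 0.0013538256 m^3 = 0.0013538256 / 0.0037854118 = 0.35764289 gallon ≈ 0.3576 gallon (4 s.f.). Final answer: 0.3576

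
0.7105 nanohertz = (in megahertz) 7.105e-16. Check: 1 nanohertz = 1e-09 Hz, so 0.7105 nanohertz = 0.7105 * 1e-09 = 7.105e-10 Hz. 1 megahertz = 1000000 Hz, so 7.105e-10 Hz = 7.105e-10 / 1000000 = 7.105e-16 megahertz.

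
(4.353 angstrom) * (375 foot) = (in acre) 1 angstrom = 1e-10 m, so 4.353 angstrom = 4.353 * 1e-10 = 4.353e-10 m. 1 foot = 0.3048 m, so 375 foot = 375 * 0.3048 = 114.3 m. Combine: 4.353e-10 m * 114.3 m = 4.975479e-08 m^2. 1 acre = 4046.8564 m^2, so 4.975479e-08 m^2 = 4.975479e-08 / 4046.8564 = 1.2294676e-11 acre ≈ 1.229e-11 acre (4 s.f.). Final answer: 1.229e-11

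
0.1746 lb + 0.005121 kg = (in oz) 2.974. Check: 1 lb = 0.45359237 kg, so 0.1746 lb = 0.1746 * 0.45359237 = 0.079197228 kg. 0.005121 kg is already in kg. Sum: 0.079197228 + 0.005121 = 0.084318228 kg. 1 oz = 0.028349523 kg, so 0.084318228 kg = 0.084318228 / 0.028349523 = 2.974238 oz ≈ 2.974 oz (4 s.f.).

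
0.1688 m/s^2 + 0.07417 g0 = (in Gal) 0.1688 m/s^2 is already in m/s^2. 1 g0 = 9.80665 m/s^2, so 0.07417 g0 = 0.07417 * 9.80665 = 0.72735923 m/s^2. Sum: 0.1688 + 0.72735923 = 0.89615923 m/s^2. 1 Gal = 0.01 m/s^2, so 0.89615923 m/s^2 = 0.89615923 / 0.01 = 89.615923 Gal ≈ 89.62 Gal (4 s.f.). Final answer: 89.62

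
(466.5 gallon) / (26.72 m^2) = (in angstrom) 1 gallon = 0.0037854118 m^3, so 466.5 gallon = 466.5 * 0.0037854118 = 1.7658946 m^3. 26.72 m^2 is already in m^2. Combine: 1.7658946 m^3 / 26.72 m^2 = 0.06608887 m. 1 angstrom = 1e-10 m, so 0.06608887 m = 0.06608887 / 1e-10 = 6.608887e+08 angstrom ≈ 6.609e+08 angstrom (4 s.f.). Final answer: 6.609e+08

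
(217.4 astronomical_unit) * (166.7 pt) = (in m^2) 1 astronomical_unit = 1.4959787e+11 m, so 217.4 astronomical_unit = 217.4 * 1.4959787e+11 = 3.2522577e+13 m. 1 pt = 0.00035277778 m, so 166.7 pt = 166.7 * 0.00035277778 = 0.058808056 m. Combine: 3.2522577e+13 m * 0.058808056 m = 1.9125895e+12 m^2. Result: 1.9125895e+12 m^2 ≈ 1.913e+12 m^2 (4 s.f.). Final answer: 1.913e+12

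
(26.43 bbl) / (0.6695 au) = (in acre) 1 bbl = 0.15898729 m^3, so 26.43 bbl = 26.43 * 0.15898729 = 4.2020342 m^3. 1 au = 1.4959787e+11 m, so 0.6695 au = 0.6695 * 1.4959787e+11 = 1.0015577e+11 m. Combine: 4.2020342 m^3 / 1.0015577e+11 m = 4.1954987e-11 m^2. 1 acre = 4046.8564 m^2, so 4.1954987e-11 m^2 = 4.1954987e-11 / 4046.8564 = 1.0367303e-14 acre ≈ 1.037e-14 acre (4 s.f.). Final answer: 1.037e-14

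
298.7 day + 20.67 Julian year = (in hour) 1 day = 86400 s, so 298.7 day = 298.7 * 86400 = 25807680 s. 1 Julian year = 31557600 s, so 20.67 Julian year = 20.67 * 31557600 = 6.5229559e+08 s. Sum: 25807680 + 6.5229559e+08 = 6.7810327e+08 s. 1 hour = 3600 s, so 6.7810327e+08 s = 6.7810327e+08 / 3600 = 188362.02 hour ≈ 1.884e+05 hour (4 s.f.). Final answer: 1.884e+05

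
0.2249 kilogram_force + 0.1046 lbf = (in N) 2.671. Check: 1 kilogram_force = 9.80665 N, so 0.2249 kilogram_force = 0.2249 * 9.80665 = 2.2055156 N. 1 lbf = 4.4482216 N, so 0.1046 lbf = 0.1046 * 4.4482216 = 0.46528398 N. Sum: 2.2055156 + 0.46528398 = 2.6707996 N. Result: 2.6707996 N ≈ 2.671 N (4 s.f.).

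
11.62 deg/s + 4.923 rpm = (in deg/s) 1 deg/s = 0.017453293 rad/s, so 11.62 deg/s = 11.62 * 0.017453293 = 0.20280726 rad/s. 1 rpm = 0.10471976 rad/s, so 4.923 rpm = 4.923 * 0.10471976 = 0.51553535 rad/s. Sum: 0.20280726 + 0.51553535 = 0.71834261 rad/s. 1 deg/s = 0.017453293 rad/s, so 0.71834261 rad/s = 0.71834261 / 0.017453293 = 41.158 deg/s ≈ 41.16 deg/s (4 s.f.). Final answer: 41.16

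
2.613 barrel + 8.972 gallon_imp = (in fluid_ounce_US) 1.543e+04. Check: 1 barrel = 0.15898729 m^3, so 2.613 barrel = 2.613 * 0.15898729 = 0.4154338 m^3. 1 gallon_imp = 0.00454609 m^3, so 8.972 gallon_imp = 8.972 * 0.00454609 = 0.040787519 m^3. Sum: 0.4154338 + 0.040787519 = 0.45622132 m^3. 1 fluid_ounce_US = 2.957353e-05 m^3, so 0.45622132 m^3 = 0.45622132 / 2.957353e-05 = 15426.678 fluid_ounce_US ≈ 1.543e+04 fluid_ounce_US (4 s.f.).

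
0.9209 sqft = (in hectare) 1 sqft = 0.09290304 m^2, so 0.9209 sqft = 0.9209 * 0.09290304 = 0.08555441 m^2. 1 hectare = 10000 m^2, so 0.08555441 m^2 = 0.08555441 / 10000 = 8.555441e-06 hectare ≈ 8.555e-06 hectare (4 s.f.). Final answer: 8.555e-06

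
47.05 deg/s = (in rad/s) 0.8212. Check: 1 deg/s = 0.017453293 rad/s, so 47.05 deg/s = 47.05 * 0.017453293 = 0.82117741 rad/s. Result: 0.82117741 rad/s ≈ 0.8212 rad/s (4 s.f.).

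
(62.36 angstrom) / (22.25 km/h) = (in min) 1 angstrom = 1e-10 m, so 62.36 angstrom = 62.36 * 1e-10 = 6.236e-09 m. 1 km/h = 0.27777778 m/s, so 22.25 km/h = 22.25 * 0.27777778 = 6.1805556 m/s. Combine: 6.236e-09 m / 6.1805556 m/s = 1.0089708e-09 s. 1 min = 60 s, so 1.0089708e-09 s = 1.0089708e-09 / 60 = 1.681618e-11 min ≈ 1.682e-11 min (4 s.f.). Final answer: 1.682e-11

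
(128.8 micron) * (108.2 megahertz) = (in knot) 2.709e+04. Check: 1 micron = 1e-06 m, so 128.8 micron = 128.8 * 1e-06 = 0.0001288 m. 1 megahertz = 1000000 Hz, so 108.2 megahertz = 108.2 * 1000000 = 1.082e+08 Hz. Combine: 0.0001288 m * 1.082e+08 Hz = 13936.16 m/s. 1 knot = 0.51444444 m/s, so 13936.16 m/s = 13936.16 / 0.51444444 = 27089.728 knot ≈ 2.709e+04 knot (4 s.f.).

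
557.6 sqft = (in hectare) 0.00518. Check: 1 sqft = 0.09290304 m^2, so 557.6 sqft = 557.6 * 0.09290304 = 51.802735 m^2. 1 hectare = 10000 m^2, so 51.802735 m^2 = 51.802735 / 10000 = 0.0051802735 hectare ≈ 0.00518 hectare (4 s.f.).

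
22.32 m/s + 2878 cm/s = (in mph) 114.3. Check: 22.32 m/s is already in m/s. 1 cm/s = 0.01 m/s, so 2878 cm/s = 2878 * 0.01 = 28.78 m/s. Sum: 22.32 + 28.78 = 51.1 m/s. 1 mph = 0.44704 m/s, so 51.1 m/s = 51.1 / 0.44704 = 114.30744 mph ≈ 114.3 mph (4 s.f.).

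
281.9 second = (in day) 0.003263. Check: 281.9 second = 281.9 s. 1 day = 86400 s, so 281.9 s = 281.9 / 86400 = 0.0032627315 day ≈ 0.003263 day (4 s.f.).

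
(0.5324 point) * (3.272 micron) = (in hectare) 6.145e-14. Check: 1 point = 0.00035277778 m, so 0.5324 point = 0.5324 * 0.00035277778 = 0.00018781889 m. 1 micron = 1e-06 m, so 3.272 micron = 3.272 * 1e-06 = 3.272e-06 m. Combine: 0.00018781889 m * 3.272e-06 m = 6.145434e-10 m^2. 1 hectare = 10000 m^2, so 6.145434e-10 m^2 = 6.145434e-10 / 10000 = 6.145434e-14 hectare ≈ 6.145e-14 hectare (4 s.f.).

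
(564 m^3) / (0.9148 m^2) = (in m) 564 m^3 is already in m^3. 0.9148 m^2 is already in m^2. Combine: 564 m^3 / 0.9148 m^2 = 616.5282 m. Result: 616.5282 m ≈ 616.5 m (4 s.f.). Final answer: 616.5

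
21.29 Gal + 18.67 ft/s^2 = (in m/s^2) 1 Gal = 0.01 m/s^2, so 21.29 Gal = 21.29 * 0.01 = 0.2129 m/s^2. 1 ft/s^2 = 0.3048 m/s^2, so 18.67 ft/s^2 = 18.67 * 0.3048 = 5.690616 m/s^2. Sum: 0.2129 + 5.690616 = 5.903516 m/s^2. Result: 5.903516 m/s^2 ≈ 5.904 m/s^2 (4 s.f.). Final answer: 5.904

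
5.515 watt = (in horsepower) 0.007396. Check: 5.515 watt = 5.515 W. 1 horsepower = 745.69987 W, so 5.515 W = 5.515 / 745.69987 = 0.0073957368 horsepower ≈ 0.007396 horsepower (4 s.f.).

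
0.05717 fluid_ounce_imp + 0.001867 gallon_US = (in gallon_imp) 1 fluid_ounce_imp = 2.8413063e-05 m^3, so 0.05717 fluid_ounce_imp = 0.05717 * 2.8413063e-05 = 1.6243748e-06 m^3. 1 gallon_US = 0.0037854118 m^3, so 0.001867 gallon_US = 0.001867 * 0.0037854118 = 7.0673638e-06 m^3. Sum: 1.6243748e-06 + 7.0673638e-06 = 8.6917386e-06 m^3. 1 gallon_imp = 0.00454609 m^3, so 8.6917386e-06 m^3 = 8.6917386e-06 / 0.00454609 = 0.0019119152 gallon_imp ≈ 0.001912 gallon_imp (4 s.f.). Final answer: 0.001912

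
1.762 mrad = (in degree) 0.101. Check: 1 mrad = 0.001 rad, so 1.762 mrad = 1.762 * 0.001 = 0.001762 rad. 1 degree = 0.017453293 rad, so 0.001762 rad = 0.001762 / 0.017453293 = 0.10095516 degree ≈ 0.101 degree (4 s.f.).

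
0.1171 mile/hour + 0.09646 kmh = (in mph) 1 mile/hour = 0.44704 m/s, so 0.1171 mile/hour = 0.1171 * 0.44704 = 0.052348384 m/s. 1 kmh = 0.27777778 m/s, so 0.09646 kmh = 0.09646 * 0.27777778 = 0.026794444 m/s. Sum: 0.052348384 + 0.026794444 = 0.079142828 m/s. 1 mph = 0.44704 m/s, so 0.079142828 m/s = 0.079142828 / 0.44704 = 0.17703747 mph ≈ 0.177 mph (4 s.f.). Final answer: 0.177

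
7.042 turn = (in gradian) 1 turn = 6.2831853 rad, so 7.042 turn = 7.042 * 6.2831853 = 44.246191 rad. 1 gradian = 0.015707963 rad, so 44.246191 rad = 44.246191 / 0.015707963 = 2816.8 gradian ≈ 2817 gradian (4 s.f.). Final answer: 2817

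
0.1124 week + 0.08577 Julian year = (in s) 1 week = 604800 s, so 0.1124 week = 0.1124 * 604800 = 67979.52 s. 1 Julian year = 31557600 s, so 0.08577 Julian year = 0.08577 * 31557600 = 2706695.4 s. Sum: 67979.52 + 2706695.4 = 2774674.9 s. Result: 2774674.9 s ≈ 2.775e+06 s (4 s.f.). Final answer: 2.775e+06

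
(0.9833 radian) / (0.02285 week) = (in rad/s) 0.9833 radian = 0.9833 rad. 1 week = 604800 s, so 0.02285 week = 0.02285 * 604800 = 13819.68 s. Combine: 0.9833 rad / 13819.68 s = 7.1152154e-05 rad/s. Result: 7.1152154e-05 rad/s ≈ 7.115e-05 rad/s (4 s.f.). Final answer: 7.115e-05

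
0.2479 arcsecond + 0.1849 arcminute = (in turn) 1 arcsecond = 4.8481368e-06 rad, so 0.2479 arcsecond = 0.2479 * 4.8481368e-06 = 1.2018531e-06 rad. 1 arcminute = 0.00029088821 rad, so 0.1849 arcminute = 0.1849 * 0.00029088821 = 5.378523e-05 rad. Sum: 1.2018531e-06 + 5.378523e-05 = 5.4987083e-05 rad. 1 turn = 6.2831853 rad, so 5.4987083e-05 rad = 5.4987083e-05 / 6.2831853 = 8.751466e-06 turn ≈ 8.751e-06 turn (4 s.f.). Final answer: 8.751e-06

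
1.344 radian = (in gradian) 85.56. Check: 1.344 radian = 1.344 rad. 1 gradian = 0.015707963 rad, so 1.344 rad = 1.344 / 0.015707963 = 85.561697 gradian ≈ 85.56 gradian (4 s.f.).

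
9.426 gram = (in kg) 0.009426. Check: 1 gram = 0.001 kg, so 9.426 gram = 9.426 * 0.001 = 0.009426 kg. Result: 0.009426 kg.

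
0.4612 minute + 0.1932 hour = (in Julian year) 2.292e-05. Check: 1 minute = 60 s, so 0.4612 minute = 0.4612 * 60 = 27.672 s. 1 hour = 3600 s, so 0.1932 hour = 0.1932 * 3600 = 695.52 s. Sum: 27.672 + 695.52 = 723.192 s. 1 Julian year = 31557600 s, so 723.192 s = 723.192 / 31557600 = 2.2916572e-05 Julian year ≈ 2.292e-05 Julian year (4 s.f.).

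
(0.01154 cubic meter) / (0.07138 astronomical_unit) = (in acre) 0.01154 cubic meter = 0.01154 m^3. 1 astronomical_unit = 1.4959787e+11 m, so 0.07138 astronomical_unit = 0.07138 * 1.4959787e+11 = 1.0678296e+10 m. Combine: 0.01154 m^3 / 1.0678296e+10 m = 1.0806968e-12 m^2. 1 acre = 4046.8564 m^2, so 1.0806968e-12 m^2 = 1.0806968e-12 / 4046.8564 = 2.6704599e-16 acre ≈ 2.67e-16 acre (4 s.f.). Final answer: 2.67e-16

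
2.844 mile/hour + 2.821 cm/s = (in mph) 2.907. Check: 1 mile/hour = 0.44704 m/s, so 2.844 mile/hour = 2.844 * 0.44704 = 1.2713818 m/s. 1 cm/s = 0.01 m/s, so 2.821 cm/s = 2.821 * 0.01 = 0.02821 m/s. Sum: 1.2713818 + 0.02821 = 1.2995918 m/s. 1 mph = 0.44704 m/s, so 1.2995918 m/s = 1.2995918 / 0.44704 = 2.907104 mph ≈ 2.907 mph (4 s.f.).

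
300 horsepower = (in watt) 1 horsepower = 745.69987 W, so 300 horsepower = 300 * 745.69987 = 223709.96 W. 223709.96 W = 223709.96 watt ≈ 2.237e+05 watt (4 s.f.). Final answer: 2.237e+05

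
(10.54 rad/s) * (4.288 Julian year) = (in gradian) 10.54 rad/s is already in rad/s. 1 Julian year = 31557600 s, so 4.288 Julian year = 4.288 * 31557600 = 1.3531899e+08 s. Combine: 10.54 rad/s * 1.3531899e+08 s = 1.4262621e+09 rad. 1 gradian = 0.015707963 rad, so 1.4262621e+09 rad = 1.4262621e+09 / 0.015707963 = 9.0798668e+10 gradian ≈ 9.08e+10 gradian (4 s.f.). Final answer: 9.08e+10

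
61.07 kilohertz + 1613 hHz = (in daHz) 2.224e+04. Check: 1 kilohertz = 1000 Hz, so 61.07 kilohertz = 61.07 * 1000 = 61070 Hz. 1 hHz = 100 Hz, so 1613 hHz = 1613 * 100 = 161300 Hz. Sum: 61070 + 161300 = 222370 Hz. 1 daHz = 10 Hz, so 222370 Hz = 222370 / 10 = 22237 daHz ≈ 2.224e+04 daHz (4 s.f.).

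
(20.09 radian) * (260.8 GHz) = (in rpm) 20.09 radian = 20.09 rad. 1 GHz = 1e+09 Hz, so 260.8 GHz = 260.8 * 1e+09 = 2.608e+11 Hz. Combine: 20.09 rad * 2.608e+11 Hz = 5.239472e+12 rad/s. 1 rpm = 0.10471976 rad/s, so 5.239472e+12 rad/s = 5.239472e+12 / 0.10471976 = 5.0033272e+13 rpm ≈ 5.003e+13 rpm (4 s.f.). Final answer: 5.003e+13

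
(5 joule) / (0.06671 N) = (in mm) 7.495e+04. Check: 5 joule = 5 J. 0.06671 N is already in N. Combine: 5 J / 0.06671 N = 74.951282 m. 1 mm = 0.001 m, so 74.951282 m = 74.951282 / 0.001 = 74951.282 mm ≈ 7.495e+04 mm (4 s.f.).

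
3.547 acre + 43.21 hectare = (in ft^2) 4.806e+06. Check: 1 acre = 4046.8564 m^2, so 3.547 acre = 3.547 * 4046.8564 = 14354.2 m^2. 1 hectare = 10000 m^2, so 43.21 hectare = 43.21 * 10000 = 432100 m^2. Sum: 14354.2 + 432100 = 446454.2 m^2. 1 ft^2 = 0.09290304 m^2, so 446454.2 m^2 = 446454.2 / 0.09290304 = 4805593 ft^2 ≈ 4.806e+06 ft^2 (4 s.f.).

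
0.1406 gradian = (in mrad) 1 gradian = 0.015707963 rad, so 0.1406 gradian = 0.1406 * 0.015707963 = 0.0022085396 rad. 1 mrad = 0.001 rad, so 0.0022085396 rad = 0.0022085396 / 0.001 = 2.2085396 mrad ≈ 2.209 mrad (4 s.f.). Final answer: 2.209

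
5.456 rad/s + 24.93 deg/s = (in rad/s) 5.891. Check: 5.456 rad/s is already in rad/s. 1 deg/s = 0.017453293 rad/s, so 24.93 deg/s = 24.93 * 0.017453293 = 0.43511058 rad/s. Sum: 5.456 + 0.43511058 = 5.8911106 rad/s. Result: 5.8911106 rad/s ≈ 5.891 rad/s (4 s.f.).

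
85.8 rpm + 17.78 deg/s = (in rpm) 88.76. Check: 1 rpm = 0.10471976 rad/s, so 85.8 rpm = 85.8 * 0.10471976 = 8.984955 rad/s. 1 deg/s = 0.017453293 rad/s, so 17.78 deg/s = 17.78 * 0.017453293 = 0.31031954 rad/s. Sum: 8.984955 + 0.31031954 = 9.2952745 rad/s. 1 rpm = 0.10471976 rad/s, so 9.2952745 rad/s = 9.2952745 / 0.10471976 = 88.763333 rpm ≈ 88.76 rpm (4 s.f.).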